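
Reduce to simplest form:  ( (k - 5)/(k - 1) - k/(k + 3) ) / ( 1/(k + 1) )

(-k**2 - 16*k - 15)/(k**2 + 2*k - 3)

Numerator: (k - 5)/(k - 1) - k/(k + 3) = (-k - 15)/(k**2 + 2*k - 3)
Denominator: 1/(k + 1) = 1/(k + 1)
Divide: ((-k - 15)/(k**2 + 2*k - 3)) · (k + 1) = (-k**2 - 16*k - 15)/(k**2 + 2*k - 3)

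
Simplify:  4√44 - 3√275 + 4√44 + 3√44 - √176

3*√11

4√44 = 8*√11; 3√275 = 15*√11; 4√44 = 8*√11; 3√44 = 6*√11; √176 = 4*√11
Combine: (8 - 15 + 8 + 6 - 4)·√11 = 3*√11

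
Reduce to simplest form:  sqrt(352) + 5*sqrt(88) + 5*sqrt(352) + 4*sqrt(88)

42*sqrt(22)

sqrt(352) = 4*sqrt(22); 5*sqrt(88) = 10*sqrt(22); 5*sqrt(352) = 20*sqrt(22); 4*sqrt(88) = 8*sqrt(22)
Combine: (4 + 10 + 20 + 8)·sqrt(22) = 42*sqrt(22)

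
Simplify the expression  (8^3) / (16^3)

2^(-3)

8^3 = 2^9; 16^3 = 2^12
Combine exponents: 2^(-3)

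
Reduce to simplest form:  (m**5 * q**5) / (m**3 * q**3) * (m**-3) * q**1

q**3/m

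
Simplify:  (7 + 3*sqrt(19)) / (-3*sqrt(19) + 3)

(-32 - 5*sqrt(19))/27

Multiply numerator and denominator by 3 + 3*sqrt(19).
Denominator becomes -162; numerator becomes 30*sqrt(19) + 192.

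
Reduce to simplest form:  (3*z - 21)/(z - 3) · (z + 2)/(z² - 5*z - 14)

3/(z - 3)

Factor: 3*z - 21 = 3·(z - 7);  z² - 5*z - 14 = (z + 2)·(z - 7)
Cancel the common factors (z - 7), (z + 2).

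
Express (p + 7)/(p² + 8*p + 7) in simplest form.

Factor: p² + 8*p + 7 = (p + 7)·(p + 1)
Cancel the common factor (p + 7).

1/(p + 1)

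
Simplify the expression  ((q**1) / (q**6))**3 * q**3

Inside the bracket: (q**-5)
Raise to the power 3: (q**-15)
Multiply by q**3: add exponents.

q**(-12)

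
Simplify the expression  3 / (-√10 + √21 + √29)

(-60*√10 + 3*√29 + 27*√21 + 3*√6090)/418

Group as (√21 + √29) - √10; multiply by (√21 + √29) + √10, then rationalise the remaining surd.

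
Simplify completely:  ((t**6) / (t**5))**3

t**3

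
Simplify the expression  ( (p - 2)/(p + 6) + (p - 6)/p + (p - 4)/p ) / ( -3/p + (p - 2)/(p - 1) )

(3*p^3 - 3*p^2 - 60*p + 60)/(p^3 + p^2 - 27*p + 18)

Numerator: (p - 2)/(p + 6) + (p - 6)/p + (p - 4)/p = (3*p^2 - 60)/(p^2 + 6*p)
Denominator: -3/p + (p - 2)/(p - 1) = (p^2 - 5*p + 3)/(p^2 - p)
Divide: ((3*p^2 - 60)/(p^2 + 6*p)) · ((p^2 - p)/(p^2 - 5*p + 3)) = (3*p^3 - 3*p^2 - 60*p + 60)/(p^3 + p^2 - 27*p + 18)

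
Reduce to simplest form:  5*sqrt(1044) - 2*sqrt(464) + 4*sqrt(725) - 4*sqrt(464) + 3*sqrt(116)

5*sqrt(1044) = 30*sqrt(29); 2*sqrt(464) = 8*sqrt(29); 4*sqrt(725) = 20*sqrt(29); 4*sqrt(464) = 16*sqrt(29); 3*sqrt(116) = 6*sqrt(29)
Combine: (30 - 8 + 20 - 16 + 6)·sqrt(29) = 32*sqrt(29)

32*sqrt(29)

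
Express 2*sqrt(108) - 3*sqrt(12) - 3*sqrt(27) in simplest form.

2*sqrt(108) = 12*sqrt(3); 3*sqrt(12) = 6*sqrt(3); 3*sqrt(27) = 9*sqrt(3)
Combine: (12 - 6 - 9)·sqrt(3) = -3*sqrt(3)

-3*sqrt(3)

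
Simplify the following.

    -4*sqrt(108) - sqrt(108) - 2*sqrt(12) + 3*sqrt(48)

4*sqrt(108) = 24*sqrt(3); sqrt(108) = 6*sqrt(3); 2*sqrt(12) = 4*sqrt(3); 3*sqrt(48) = 12*sqrt(3)
Combine: (-24 - 6 - 4 + 12)·sqrt(3) = -22*sqrt(3)

-22*sqrt(3)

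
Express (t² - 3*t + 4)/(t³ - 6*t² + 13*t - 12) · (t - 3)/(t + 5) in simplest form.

Factor: t³ - 6*t² + 13*t - 12 = (t - 3)·(t² - 3*t + 4)
Cancel the common factors (t² - 3*t + 4), (t - 3).

1/(t + 5)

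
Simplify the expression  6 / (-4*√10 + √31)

Multiply numerator and denominator by √31 + 4*√10.
Denominator becomes -129; numerator becomes 6*√31 + 24*√10.

(-8*√10 - 2*√31)/43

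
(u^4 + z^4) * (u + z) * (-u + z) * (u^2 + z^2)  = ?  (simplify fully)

Pair the conjugate factors: (z+u)(z-u) = -u^2 + z^2, then repeat with the next factor.

-u^8 + z^8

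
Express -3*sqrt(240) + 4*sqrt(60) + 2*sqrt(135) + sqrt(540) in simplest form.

3*sqrt(240) = 12*sqrt(15); 4*sqrt(60) = 8*sqrt(15); 2*sqrt(135) = 6*sqrt(15); sqrt(540) = 6*sqrt(15)
Combine: (-12 + 8 + 6 + 6)·sqrt(15) = 8*sqrt(15)

8*sqrt(15)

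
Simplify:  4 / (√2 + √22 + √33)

Group as (√2 + √33) + √22; multiply by (√2 + √33) - √22, then rationalise the remaining surd.

(-176*√3 - 36*√33 + 52*√22 + 212*√2)/95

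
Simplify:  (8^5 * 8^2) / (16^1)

2^17

8^5 = 2^15; 8^2 = 2^6; 16^1 = 2^4
Combine exponents: 2^17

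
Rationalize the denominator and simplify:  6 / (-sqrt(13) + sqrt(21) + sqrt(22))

Group as (sqrt(21) + sqrt(22)) - sqrt(13); multiply by (sqrt(21) + sqrt(22)) + sqrt(13), then rationalise the remaining surd.

(-15*sqrt(13) + 6*sqrt(22) + 7*sqrt(21) + sqrt(6006))/79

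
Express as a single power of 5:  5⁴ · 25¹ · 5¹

5⁴ = 5^4; 25¹ = 5^2; 5¹ = 5^1
Combine exponents: 5^7

5^7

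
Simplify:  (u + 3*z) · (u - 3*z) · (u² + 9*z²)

u⁴ - 81*z⁴

Telescope via difference of squares: (u+(3*z))(u-(3*z)) = u² - 9*z², then repeat with the next factor.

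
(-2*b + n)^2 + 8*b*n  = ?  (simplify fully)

(2*b + n)^2

Expanding gives 4*b^2 + 4*b*n + n^2, a perfect square.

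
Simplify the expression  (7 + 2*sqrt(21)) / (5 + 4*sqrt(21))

(18*sqrt(21) + 133)/311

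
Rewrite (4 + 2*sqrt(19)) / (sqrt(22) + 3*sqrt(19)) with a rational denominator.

Multiply numerator and denominator by -sqrt(22) + 3*sqrt(19).
Denominator becomes 149; numerator becomes -2*sqrt(418) - 4*sqrt(22) + 12*sqrt(19) + 114.

(-2*sqrt(418) - 4*sqrt(22) + 12*sqrt(19) + 114)/149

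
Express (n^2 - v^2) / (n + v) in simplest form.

n - v

n^2 - v^2 factors as -(-n + v)*(n + v).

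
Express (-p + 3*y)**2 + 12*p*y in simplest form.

(p + 3*y)**2

Expanding gives p**2 + 6*p*y + 9*y**2, a perfect square.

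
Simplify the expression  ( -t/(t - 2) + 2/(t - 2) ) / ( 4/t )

-t/4

Numerator: -t/(t - 2) + 2/(t - 2) = -1
Denominator: 4/t = 4/t
Divide: (-1) · (t/4) = -t/4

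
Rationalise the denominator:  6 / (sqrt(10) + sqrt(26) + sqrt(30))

(-30*sqrt(78) + 9*sqrt(30) + 21*sqrt(26) + 69*sqrt(10))/251

Group as (sqrt(10) + sqrt(30)) + sqrt(26); multiply by (sqrt(10) + sqrt(30)) - sqrt(26), then rationalise the remaining surd.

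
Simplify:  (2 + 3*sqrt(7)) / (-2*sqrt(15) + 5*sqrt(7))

Multiply numerator and denominator by 2*sqrt(15) + 5*sqrt(7).
Denominator becomes 115; numerator becomes 4*sqrt(15) + 10*sqrt(7) + 6*sqrt(105) + 105.

(4*sqrt(15) + 10*sqrt(7) + 6*sqrt(105) + 105)/115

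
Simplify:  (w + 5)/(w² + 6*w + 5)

1/(w + 1)

Factor: w² + 6*w + 5 = (w + 5)·(w + 1)
Cancel the common factor (w + 5).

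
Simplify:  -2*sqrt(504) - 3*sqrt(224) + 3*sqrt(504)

-6*sqrt(14)

2*sqrt(504) = 12*sqrt(14); 3*sqrt(224) = 12*sqrt(14); 3*sqrt(504) = 18*sqrt(14)
Combine: (-12 - 12 + 18)·sqrt(14) = -6*sqrt(14)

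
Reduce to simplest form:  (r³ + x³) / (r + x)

Apply the sum-of-cubes factorisation and cancel (r + x).

r² - r*x + x²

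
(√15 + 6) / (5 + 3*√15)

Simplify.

(15 + 13*√15)/110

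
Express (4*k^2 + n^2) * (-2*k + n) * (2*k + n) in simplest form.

-16*k^4 + n^4

Pair the conjugate factors: (n+(2*k))(n-(2*k)) = -4*k^2 + n^2, then repeat with the next factor.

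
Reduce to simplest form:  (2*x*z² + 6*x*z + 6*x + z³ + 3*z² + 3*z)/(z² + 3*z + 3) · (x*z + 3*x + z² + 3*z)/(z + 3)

2*x² + 3*x*z + z²

Factor: 2*x*z² + 6*x*z + 6*x + z³ + 3*z² + 3*z = (z² + 3*z + 3)·(2*x + z);  x*z + 3*x + z² + 3*z = (x + z)·(z + 3)
Cancel the common factors (z² + 3*z + 3), (z + 3).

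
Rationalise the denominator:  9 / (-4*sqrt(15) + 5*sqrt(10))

(36*sqrt(15) + 45*sqrt(10))/10

Multiply numerator and denominator by 4*sqrt(15) + 5*sqrt(10).
Denominator becomes 10; numerator becomes 36*sqrt(15) + 45*sqrt(10).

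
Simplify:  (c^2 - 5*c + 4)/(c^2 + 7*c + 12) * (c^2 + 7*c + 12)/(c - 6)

(c^2 - 5*c + 4)/(c - 6)

Factor: c^2 - 5*c + 4 = (c - 4)*(c - 1);  c^2 + 7*c + 12 = (c + 4)*(c + 3);  c^2 + 7*c + 12 = (c + 4)*(c + 3)
Cancel the common factors (c + 4), (c + 3).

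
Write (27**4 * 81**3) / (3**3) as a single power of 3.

3**21

27**4 = 3**12; 81**3 = 3**12; 3**3 = 3**3
Combine exponents: 3**21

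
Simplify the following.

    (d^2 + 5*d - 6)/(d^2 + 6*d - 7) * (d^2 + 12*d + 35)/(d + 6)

d + 5

Factor: d^2 + 5*d - 6 = (d - 1)*(d + 6);  d^2 + 6*d - 7 = (d - 1)*(d + 7);  d^2 + 12*d + 35 = (d + 7)*(d + 5)
Cancel the common factors (d + 7), (d + 6), (d - 1).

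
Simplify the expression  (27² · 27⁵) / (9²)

3^17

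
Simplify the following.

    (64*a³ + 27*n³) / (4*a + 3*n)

16*a² - 12*a*n + 9*n²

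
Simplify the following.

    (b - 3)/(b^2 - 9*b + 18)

Factor: b^2 - 9*b + 18 = (b - 6)*(b - 3)
Cancel the common factor (b - 3).

1/(b - 6)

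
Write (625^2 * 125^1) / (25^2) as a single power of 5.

625^2 = 5^8; 125^1 = 5^3; 25^2 = 5^4
Combine exponents: 5^7

5^7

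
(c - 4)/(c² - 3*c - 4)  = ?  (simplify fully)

1/(c + 1)

Factor: c² - 3*c - 4 = (c - 4)·(c + 1)
Cancel the common factor (c - 4).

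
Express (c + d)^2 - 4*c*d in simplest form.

Expand the square and combine the 4*c*d term.

(c - d)^2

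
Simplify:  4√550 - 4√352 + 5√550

29*√22

4√550 = 20*√22; 4√352 = 16*√22; 5√550 = 25*√22
Combine: (20 - 16 + 25)·√22 = 29*√22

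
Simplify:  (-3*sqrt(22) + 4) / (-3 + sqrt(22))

Multiply numerator and denominator by -sqrt(22) - 3.
Denominator becomes -13; numerator becomes 5*sqrt(22) + 54.

(-54 - 5*sqrt(22))/13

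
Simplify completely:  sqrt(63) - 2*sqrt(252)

-9*sqrt(7)

sqrt(63) = 3*sqrt(7); 2*sqrt(252) = 12*sqrt(7)
Combine: (3 - 12)·sqrt(7) = -9*sqrt(7)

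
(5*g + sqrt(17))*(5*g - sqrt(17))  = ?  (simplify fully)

Product of conjugates: (P+Q)(P-Q) = P^2 - Q^2.

25*g^2 - 17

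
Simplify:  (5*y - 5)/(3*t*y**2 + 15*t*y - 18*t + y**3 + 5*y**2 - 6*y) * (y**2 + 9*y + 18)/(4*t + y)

Factor: 5*y - 5 = 5*(y - 1);  3*t*y**2 + 15*t*y - 18*t + y**3 + 5*y**2 - 6*y = (y + 6)*(3*t + y)*(y - 1);  y**2 + 9*y + 18 = (y + 6)*(y + 3)
Cancel the common factors (y + 6), (y - 1).

(5*y + 15)/(12*t**2 + 7*t*y + y**2)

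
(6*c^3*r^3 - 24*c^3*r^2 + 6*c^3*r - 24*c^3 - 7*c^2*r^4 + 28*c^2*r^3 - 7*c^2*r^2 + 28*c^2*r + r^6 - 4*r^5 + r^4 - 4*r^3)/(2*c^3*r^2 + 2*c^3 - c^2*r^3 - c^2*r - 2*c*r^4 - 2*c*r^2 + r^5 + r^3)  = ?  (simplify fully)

Factor: 6*c^3*r^3 - 24*c^3*r^2 + 6*c^3*r - 24*c^3 - 7*c^2*r^4 + 28*c^2*r^3 - 7*c^2*r^2 + 28*c^2*r + r^6 - 4*r^5 + r^4 - 4*r^3 = (-c + r)*(-2*c + r)*(r - 4)*(r^2 + 1)*(3*c + r);  2*c^3*r^2 + 2*c^3 - c^2*r^3 - c^2*r - 2*c*r^4 - 2*c*r^2 + r^5 + r^3 = (-2*c + r)*(c + r)*(-c + r)*(r^2 + 1)
Cancel the common factors (r^2 + 1), (-c + r), (-2*c + r).

(3*c*r - 12*c + r^2 - 4*r)/(c + r)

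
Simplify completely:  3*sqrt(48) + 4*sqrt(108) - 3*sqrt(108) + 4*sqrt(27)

30*sqrt(3)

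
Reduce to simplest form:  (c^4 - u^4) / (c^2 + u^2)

c^4 - u^4 factors as -(-c + u)*(c + u)*(c^2 + u^2).

c^2 - u^2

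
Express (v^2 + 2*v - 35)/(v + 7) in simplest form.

v - 5

Factor: v^2 + 2*v - 35 = (v + 7)*(v - 5)
Cancel the common factor (v + 7).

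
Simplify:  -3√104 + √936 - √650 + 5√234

3√104 = 6*√26; √936 = 6*√26; √650 = 5*√26; 5√234 = 15*√26
Combine: (-6 + 6 - 5 + 15)·√26 = 10*√26

10*√26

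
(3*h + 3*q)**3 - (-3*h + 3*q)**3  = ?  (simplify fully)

54*h*(h**2 + 3*q**2)

Write as f((3*q),(3*h)) - f((3*q),-(3*h)) and expand.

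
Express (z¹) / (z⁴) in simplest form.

z^(-3)

Quotient: (z^-3)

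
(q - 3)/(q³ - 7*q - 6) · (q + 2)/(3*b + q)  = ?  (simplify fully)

1/(3*b*q + 3*b + q² + q)

Factor: q³ - 7*q - 6 = (q + 2)·(q + 1)·(q - 3)
Cancel the common factors (q + 2), (q - 3).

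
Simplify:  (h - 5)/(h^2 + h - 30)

1/(h + 6)

Factor: h^2 + h - 30 = (h - 5)*(h + 6)
Cancel the common factor (h - 5).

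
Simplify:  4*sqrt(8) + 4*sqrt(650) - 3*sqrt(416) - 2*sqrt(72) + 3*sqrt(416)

-4*sqrt(2) + 20*sqrt(26)

4*sqrt(8) = 8*sqrt(2); 4*sqrt(650) = 20*sqrt(26); 3*sqrt(416) = 12*sqrt(26); 2*sqrt(72) = 12*sqrt(2); 3*sqrt(416) = 12*sqrt(26)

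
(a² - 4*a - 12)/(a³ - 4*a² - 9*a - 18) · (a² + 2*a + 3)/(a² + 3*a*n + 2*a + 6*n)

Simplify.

Factor: a² - 4*a - 12 = (a + 2)·(a - 6);  a³ - 4*a² - 9*a - 18 = (a - 6)·(a² + 2*a + 3);  a² + 3*a*n + 2*a + 6*n = (a + 3*n)·(a + 2)
Cancel the common factors (a² + 2*a + 3), (a - 6), (a + 2).

1/(a + 3*n)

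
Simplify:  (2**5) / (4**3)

2**5 = 2**5; 4**3 = 2**6
Combine exponents: 2**(-1)

2**(-1)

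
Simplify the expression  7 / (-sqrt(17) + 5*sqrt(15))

Multiply numerator and denominator by sqrt(17) + 5*sqrt(15).
Denominator becomes 358; numerator becomes 7*sqrt(17) + 35*sqrt(15).

(7*sqrt(17) + 35*sqrt(15))/358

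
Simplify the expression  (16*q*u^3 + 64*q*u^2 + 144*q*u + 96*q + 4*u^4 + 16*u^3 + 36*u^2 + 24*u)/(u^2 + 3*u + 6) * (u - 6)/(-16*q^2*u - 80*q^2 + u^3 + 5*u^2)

(-4*u^2 + 20*u + 24)/(4*q*u + 20*q - u^2 - 5*u)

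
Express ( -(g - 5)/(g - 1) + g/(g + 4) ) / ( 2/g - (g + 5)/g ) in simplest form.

Numerator: -(g - 5)/(g - 1) + g/(g + 4) = 20/(g^2 + 3*g - 4)
Denominator: 2/g - (g + 5)/g = (-g - 3)/g
Divide: (20/(g^2 + 3*g - 4)) · (g/(-g - 3)) = -20*g/(g^3 + 6*g^2 + 5*g - 12)

-20*g/(g^3 + 6*g^2 + 5*g - 12)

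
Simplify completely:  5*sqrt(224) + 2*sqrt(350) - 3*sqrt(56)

24*sqrt(14)

5*sqrt(224) = 20*sqrt(14); 2*sqrt(350) = 10*sqrt(14); 3*sqrt(56) = 6*sqrt(14)
Combine: (20 + 10 - 6)·sqrt(14) = 24*sqrt(14)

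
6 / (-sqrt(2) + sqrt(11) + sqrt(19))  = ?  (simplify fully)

(-42*sqrt(2) - 9*sqrt(19) + 15*sqrt(11) + 3*sqrt(418))/13

Group as (sqrt(11) + sqrt(19)) - sqrt(2); multiply by (sqrt(11) + sqrt(19)) + sqrt(2), then rationalise the remaining surd.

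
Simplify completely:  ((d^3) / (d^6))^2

Inside the bracket: (d^-3)
Raise to the power 2: (d^-6)

d^(-6)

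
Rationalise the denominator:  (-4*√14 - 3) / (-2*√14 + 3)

Multiply numerator and denominator by 3 + 2*√14.
Denominator becomes -47; numerator becomes -121 - 18*√14.

(18*√14 + 121)/47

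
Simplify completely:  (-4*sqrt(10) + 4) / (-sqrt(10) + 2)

(2*sqrt(10) + 16)/3

Multiply numerator and denominator by 2 + sqrt(10).
Denominator becomes -6; numerator becomes -32 - 4*sqrt(10).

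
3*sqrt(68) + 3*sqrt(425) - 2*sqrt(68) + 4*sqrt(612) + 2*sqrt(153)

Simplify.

3*sqrt(68) = 6*sqrt(17); 3*sqrt(425) = 15*sqrt(17); 2*sqrt(68) = 4*sqrt(17); 4*sqrt(612) = 24*sqrt(17); 2*sqrt(153) = 6*sqrt(17)
Combine: (6 + 15 - 4 + 24 + 6)·sqrt(17) = 47*sqrt(17)

47*sqrt(17)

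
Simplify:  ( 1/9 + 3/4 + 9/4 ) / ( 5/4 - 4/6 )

16/3

Numerator: 1/9 + 3/4 + 9/4 = 28/9
Denominator: 5/4 - 4/6 = 7/12
Divide: (28/9) · (12/7) = 16/3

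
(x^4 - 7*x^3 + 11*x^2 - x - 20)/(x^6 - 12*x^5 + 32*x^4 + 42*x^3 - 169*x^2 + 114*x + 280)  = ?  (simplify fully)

Factor: x^4 - 7*x^3 + 11*x^2 - x - 20 = (x - 5)*(x^2 - 3*x + 4)*(x + 1);  x^6 - 12*x^5 + 32*x^4 + 42*x^3 - 169*x^2 + 114*x + 280 = (x + 1)*(x + 2)*(x - 7)*(x - 5)*(x^2 - 3*x + 4)
Cancel the common factors (x^2 - 3*x + 4), (x + 1), (x - 5).

1/(x^2 - 5*x - 14)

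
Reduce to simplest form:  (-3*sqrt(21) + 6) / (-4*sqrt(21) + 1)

(-21*sqrt(21) + 246)/335

Multiply numerator and denominator by 1 + 4*sqrt(21).
Denominator becomes -335; numerator becomes -246 + 21*sqrt(21).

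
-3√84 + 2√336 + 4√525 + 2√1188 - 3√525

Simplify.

3√84 = 6*√21; 2√336 = 8*√21; 4√525 = 20*√21; 2√1188 = 12*√33; 3√525 = 15*√21

7*√21 + 12*√33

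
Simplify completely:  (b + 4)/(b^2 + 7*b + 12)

Factor: b^2 + 7*b + 12 = (b + 3)*(b + 4)
Cancel the common factor (b + 4).

1/(b + 3)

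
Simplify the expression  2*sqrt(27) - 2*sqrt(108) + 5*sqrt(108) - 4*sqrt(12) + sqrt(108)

22*sqrt(3)

2*sqrt(27) = 6*sqrt(3); 2*sqrt(108) = 12*sqrt(3); 5*sqrt(108) = 30*sqrt(3); 4*sqrt(12) = 8*sqrt(3); sqrt(108) = 6*sqrt(3)
Combine: (6 - 12 + 30 - 8 + 6)·sqrt(3) = 22*sqrt(3)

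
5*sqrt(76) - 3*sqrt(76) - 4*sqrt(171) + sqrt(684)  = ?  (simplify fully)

-2*sqrt(19)

5*sqrt(76) = 10*sqrt(19); 3*sqrt(76) = 6*sqrt(19); 4*sqrt(171) = 12*sqrt(19); sqrt(684) = 6*sqrt(19)
Combine: (10 - 6 - 12 + 6)·sqrt(19) = -2*sqrt(19)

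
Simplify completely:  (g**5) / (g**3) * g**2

g**4

Quotient: g**2
Multiply by g**2: add exponents.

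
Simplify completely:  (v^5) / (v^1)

v^4

Quotient: v^4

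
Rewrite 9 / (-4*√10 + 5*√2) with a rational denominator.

(-36*√10 - 45*√2)/110

Multiply numerator and denominator by 5*√2 + 4*√10.
Denominator becomes -110; numerator becomes 45*√2 + 36*√10.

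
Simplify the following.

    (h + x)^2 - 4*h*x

(h - x)^2

After expansion: h^2 - 2*h*x + x^2 — a perfect-square trinomial.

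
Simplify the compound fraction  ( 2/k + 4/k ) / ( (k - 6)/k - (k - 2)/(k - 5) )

(-2*k + 10)/(3*k - 10)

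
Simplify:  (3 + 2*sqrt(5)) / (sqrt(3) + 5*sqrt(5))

(-2*sqrt(15) - 3*sqrt(3) + 15*sqrt(5) + 50)/122

Multiply numerator and denominator by -sqrt(3) + 5*sqrt(5).
Denominator becomes 122; numerator becomes -2*sqrt(15) - 3*sqrt(3) + 15*sqrt(5) + 50.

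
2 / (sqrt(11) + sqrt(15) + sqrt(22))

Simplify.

(-11*sqrt(30) + 2*sqrt(22) + 9*sqrt(15) + 13*sqrt(11))/161

Group as (sqrt(11) + sqrt(15)) + sqrt(22); multiply by (sqrt(11) + sqrt(15)) - sqrt(22), then rationalise the remaining surd.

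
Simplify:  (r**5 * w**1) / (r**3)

r**2*w

Quotient: r**2 * w**1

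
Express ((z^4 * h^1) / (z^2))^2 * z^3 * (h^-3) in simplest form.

Inside the bracket: z^2 * h^1
Raise to the power 2: z^4 * h^2
Multiply by z^3 * (h^-3): add exponents.

z^7/h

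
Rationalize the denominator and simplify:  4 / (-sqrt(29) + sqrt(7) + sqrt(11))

Group as (sqrt(7) + sqrt(11)) - sqrt(29); multiply by (sqrt(7) + sqrt(11)) + sqrt(29), then rationalise the remaining surd.

(44*sqrt(29) + 100*sqrt(11) + 132*sqrt(7) + 8*sqrt(2233))/187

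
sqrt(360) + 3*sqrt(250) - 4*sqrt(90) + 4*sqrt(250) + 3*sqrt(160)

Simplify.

41*sqrt(10)

sqrt(360) = 6*sqrt(10); 3*sqrt(250) = 15*sqrt(10); 4*sqrt(90) = 12*sqrt(10); 4*sqrt(250) = 20*sqrt(10); 3*sqrt(160) = 12*sqrt(10)
Combine: (6 + 15 - 12 + 20 + 12)·sqrt(10) = 41*sqrt(10)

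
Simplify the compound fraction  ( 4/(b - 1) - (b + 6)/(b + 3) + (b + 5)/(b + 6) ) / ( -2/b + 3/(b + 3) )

Numerator: 4/(b - 1) - (b + 6)/(b + 3) + (b + 5)/(b + 6) = (19*b + 93)/(b^3 + 8*b^2 + 9*b - 18)
Denominator: -2/b + 3/(b + 3) = (b - 6)/(b^2 + 3*b)
Divide: ((19*b + 93)/(b^3 + 8*b^2 + 9*b - 18)) · ((b^2 + 3*b)/(b - 6)) = (19*b^2 + 93*b)/(b^3 - b^2 - 36*b + 36)

(19*b^2 + 93*b)/(b^3 - b^2 - 36*b + 36)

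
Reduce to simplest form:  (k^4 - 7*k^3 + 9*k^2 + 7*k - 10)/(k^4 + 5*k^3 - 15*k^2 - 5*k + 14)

(k - 5)/(k + 7)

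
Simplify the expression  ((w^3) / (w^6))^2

w^(-6)

Inside the bracket: (w^-3)
Raise to the power 2: (w^-6)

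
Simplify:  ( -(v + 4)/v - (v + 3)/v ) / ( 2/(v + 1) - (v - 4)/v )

Numerator: -(v + 4)/v - (v + 3)/v = (-2*v - 7)/v
Denominator: 2/(v + 1) - (v - 4)/v = (-v**2 + 5*v + 4)/(v**2 + v)
Divide: ((-2*v - 7)/v) · ((v**2 + v)/(-v**2 + 5*v + 4)) = (2*v**2 + 9*v + 7)/(v**2 - 5*v - 4)

(2*v**2 + 9*v + 7)/(v**2 - 5*v - 4)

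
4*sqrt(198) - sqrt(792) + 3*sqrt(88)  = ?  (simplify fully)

4*sqrt(198) = 12*sqrt(22); sqrt(792) = 6*sqrt(22); 3*sqrt(88) = 6*sqrt(22)
Combine: (12 - 6 + 6)·sqrt(22) = 12*sqrt(22)

12*sqrt(22)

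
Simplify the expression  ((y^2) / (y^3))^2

Inside the bracket: (y^-1)
Raise to the power 2: (y^-2)

y^(-2)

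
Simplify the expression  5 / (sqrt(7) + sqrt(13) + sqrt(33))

(-2*sqrt(3003) - 13*sqrt(33) + 27*sqrt(13) + 39*sqrt(7))/39

Group as (sqrt(13) + sqrt(33)) + sqrt(7); multiply by (sqrt(13) + sqrt(33)) - sqrt(7), then rationalise the remaining surd.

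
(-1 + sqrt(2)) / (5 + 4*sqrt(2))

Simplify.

Multiply numerator and denominator by -4*sqrt(2) + 5.
Denominator becomes -7; numerator becomes -13 + 9*sqrt(2).

(-9*sqrt(2) + 13)/7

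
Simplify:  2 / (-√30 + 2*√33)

(√30 + 2*√33)/51

Multiply numerator and denominator by √30 + 2*√33.
Denominator becomes 102; numerator becomes 2*√30 + 4*√33.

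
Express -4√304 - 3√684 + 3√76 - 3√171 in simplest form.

-37*√19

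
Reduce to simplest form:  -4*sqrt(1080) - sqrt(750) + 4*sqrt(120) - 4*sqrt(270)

-33*sqrt(30)

4*sqrt(1080) = 24*sqrt(30); sqrt(750) = 5*sqrt(30); 4*sqrt(120) = 8*sqrt(30); 4*sqrt(270) = 12*sqrt(30)
Combine: (-24 - 5 + 8 - 12)·sqrt(30) = -33*sqrt(30)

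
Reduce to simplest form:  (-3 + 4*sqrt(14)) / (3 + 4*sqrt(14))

Multiply numerator and denominator by -4*sqrt(14) + 3.
Denominator becomes -215; numerator becomes -233 + 24*sqrt(14).

(-24*sqrt(14) + 233)/215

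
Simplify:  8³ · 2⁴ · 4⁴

8³ = 2^9; 2⁴ = 2^4; 4⁴ = 2^8
Combine exponents: 2^21

2^21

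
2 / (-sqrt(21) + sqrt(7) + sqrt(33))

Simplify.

(-38*sqrt(21) - 10*sqrt(33) + 94*sqrt(7) + 84*sqrt(11))/563

Group as (sqrt(7) + sqrt(33)) - sqrt(21); multiply by (sqrt(7) + sqrt(33)) + sqrt(21), then rationalise the remaining surd.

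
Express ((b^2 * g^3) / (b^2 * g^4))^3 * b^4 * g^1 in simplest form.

Inside the bracket: (g^-1)
Raise to the power 3: (g^-3)
Multiply by b^4 * g^1: add exponents.

b^4/g^2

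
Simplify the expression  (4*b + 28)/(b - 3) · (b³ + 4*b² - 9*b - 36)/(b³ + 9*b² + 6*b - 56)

(4*b + 12)/(b - 2)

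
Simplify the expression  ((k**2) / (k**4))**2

k**(-4)

Inside the bracket: (k**-2)
Raise to the power 2: (k**-4)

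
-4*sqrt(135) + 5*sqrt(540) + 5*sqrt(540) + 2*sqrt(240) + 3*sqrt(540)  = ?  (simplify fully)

74*sqrt(15)

4*sqrt(135) = 12*sqrt(15); 5*sqrt(540) = 30*sqrt(15); 5*sqrt(540) = 30*sqrt(15); 2*sqrt(240) = 8*sqrt(15); 3*sqrt(540) = 18*sqrt(15)
Combine: (-12 + 30 + 30 + 8 + 18)·sqrt(15) = 74*sqrt(15)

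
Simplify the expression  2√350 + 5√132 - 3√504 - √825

2√350 = 10*√14; 5√132 = 10*√33; 3√504 = 18*√14; √825 = 5*√33

-8*√14 + 5*√33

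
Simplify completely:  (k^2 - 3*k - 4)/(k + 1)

k - 4

Factor: k^2 - 3*k - 4 = (k + 1)*(k - 4)
Cancel the common factor (k + 1).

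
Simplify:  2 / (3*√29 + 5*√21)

(-3*√29 + 5*√21)/132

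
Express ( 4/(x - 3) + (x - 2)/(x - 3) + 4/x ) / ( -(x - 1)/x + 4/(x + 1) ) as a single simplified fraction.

(-x^3 - 7*x^2 + 6*x + 12)/(x^3 - 7*x^2 + 11*x + 3)

Numerator: 4/(x - 3) + (x - 2)/(x - 3) + 4/x = (x^2 + 6*x - 12)/(x^2 - 3*x)
Denominator: -(x - 1)/x + 4/(x + 1) = (-x^2 + 4*x + 1)/(x^2 + x)
Divide: ((x^2 + 6*x - 12)/(x^2 - 3*x)) · ((x^2 + x)/(-x^2 + 4*x + 1)) = (-x^3 - 7*x^2 + 6*x + 12)/(x^3 - 7*x^2 + 11*x + 3)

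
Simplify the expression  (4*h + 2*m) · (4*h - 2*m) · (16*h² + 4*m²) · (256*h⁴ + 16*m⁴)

65536*h⁸ - 256*m⁸

Telescope via difference of squares: ((4*h)+(2*m))((4*h)-(2*m)) = 16*h² - 4*m², then repeat with the next factor.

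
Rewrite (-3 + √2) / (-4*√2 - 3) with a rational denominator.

Multiply numerator and denominator by -3 + 4*√2.
Denominator becomes -23; numerator becomes -15*√2 + 17.

(-17 + 15*√2)/23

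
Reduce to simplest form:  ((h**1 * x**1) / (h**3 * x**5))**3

Inside the bracket: (h**-2) * (x**-4)
Raise to the power 3: (h**-6) * (x**-12)

1/(h**6*x**12)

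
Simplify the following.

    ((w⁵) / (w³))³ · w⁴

w^10

Inside the bracket: w²
Raise to the power 3: w⁶
Multiply by w⁴: add exponents.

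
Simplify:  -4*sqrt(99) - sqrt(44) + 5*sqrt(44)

4*sqrt(99) = 12*sqrt(11); sqrt(44) = 2*sqrt(11); 5*sqrt(44) = 10*sqrt(11)
Combine: (-12 - 2 + 10)·sqrt(11) = -4*sqrt(11)

-4*sqrt(11)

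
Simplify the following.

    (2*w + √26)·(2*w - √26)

4*w² - 26

(2*w)^2 - (√26)^2 = 4*w² - 26.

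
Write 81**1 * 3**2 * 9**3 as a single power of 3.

3**12

81**1 = 3**4; 3**2 = 3**2; 9**3 = 3**6
Combine exponents: 3**12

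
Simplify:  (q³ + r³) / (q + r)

q² - q*r + r²

Apply the sum-of-cubes factorisation and cancel (q + r).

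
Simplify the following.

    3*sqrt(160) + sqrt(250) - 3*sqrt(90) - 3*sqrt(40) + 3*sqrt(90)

11*sqrt(10)

3*sqrt(160) = 12*sqrt(10); sqrt(250) = 5*sqrt(10); 3*sqrt(90) = 9*sqrt(10); 3*sqrt(40) = 6*sqrt(10); 3*sqrt(90) = 9*sqrt(10)
Combine: (12 + 5 - 9 - 6 + 9)·sqrt(10) = 11*sqrt(10)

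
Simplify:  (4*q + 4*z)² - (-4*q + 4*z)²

64*q*z

Binomially expand both and collect terms in (4*z), (4*q).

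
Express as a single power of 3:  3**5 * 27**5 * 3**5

3**25

3**5 = 3**5; 27**5 = 3**15; 3**5 = 3**5
Combine exponents: 3**25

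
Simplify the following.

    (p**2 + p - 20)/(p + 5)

Factor: p**2 + p - 20 = (p - 4)*(p + 5)
Cancel the common factor (p + 5).

p - 4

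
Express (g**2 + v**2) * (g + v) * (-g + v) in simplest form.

(v+g)(v-g) = -g**2 + v**2; continue pairing.

-g**4 + v**4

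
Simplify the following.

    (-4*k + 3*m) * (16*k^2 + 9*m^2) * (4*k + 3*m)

-256*k^4 + 81*m^4

Telescope via difference of squares: ((3*m)+(4*k))((3*m)-(4*k)) = -16*k^2 + 9*m^2, then repeat with the next factor.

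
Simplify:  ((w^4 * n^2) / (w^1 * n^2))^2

w^6

Inside the bracket: w^3
Raise to the power 2: w^6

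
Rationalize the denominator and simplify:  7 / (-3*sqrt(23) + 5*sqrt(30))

(21*sqrt(23) + 35*sqrt(30))/543

Multiply numerator and denominator by 3*sqrt(23) + 5*sqrt(30).
Denominator becomes 543; numerator becomes 21*sqrt(23) + 35*sqrt(30).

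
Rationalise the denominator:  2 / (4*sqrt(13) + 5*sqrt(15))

(-8*sqrt(13) + 10*sqrt(15))/167

Multiply numerator and denominator by -4*sqrt(13) + 5*sqrt(15).
Denominator becomes 167; numerator becomes -8*sqrt(13) + 10*sqrt(15).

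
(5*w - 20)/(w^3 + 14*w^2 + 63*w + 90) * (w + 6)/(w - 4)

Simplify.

Factor: 5*w - 20 = 5*(w - 4);  w^3 + 14*w^2 + 63*w + 90 = (w + 3)*(w + 6)*(w + 5)
Cancel the common factors (w - 4), (w + 6).

5/(w^2 + 8*w + 15)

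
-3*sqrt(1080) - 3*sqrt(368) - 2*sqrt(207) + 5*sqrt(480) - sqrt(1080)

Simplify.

3*sqrt(1080) = 18*sqrt(30); 3*sqrt(368) = 12*sqrt(23); 2*sqrt(207) = 6*sqrt(23); 5*sqrt(480) = 20*sqrt(30); sqrt(1080) = 6*sqrt(30)

-18*sqrt(23) - 4*sqrt(30)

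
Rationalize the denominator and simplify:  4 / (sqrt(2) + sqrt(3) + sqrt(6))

Group as (sqrt(3) + sqrt(6)) + sqrt(2); multiply by (sqrt(3) + sqrt(6)) - sqrt(2), then rationalise the remaining surd.

(-48 - 4*sqrt(6) + 20*sqrt(3) + 28*sqrt(2))/23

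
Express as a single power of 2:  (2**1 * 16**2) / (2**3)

2**6

2**1 = 2**1; 16**2 = 2**8; 2**3 = 2**3
Combine exponents: 2**6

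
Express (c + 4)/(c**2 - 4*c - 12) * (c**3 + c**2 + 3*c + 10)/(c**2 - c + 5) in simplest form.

(c + 4)/(c - 6)

Factor: c**2 - 4*c - 12 = (c - 6)*(c + 2);  c**3 + c**2 + 3*c + 10 = (c + 2)*(c**2 - c + 5)
Cancel the common factors (c**2 - c + 5), (c + 2).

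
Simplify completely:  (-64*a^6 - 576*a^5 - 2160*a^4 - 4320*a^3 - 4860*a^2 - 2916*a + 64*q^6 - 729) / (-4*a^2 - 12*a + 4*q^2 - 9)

16*a^4 + 96*a^3 + 16*a^2*q^2 + 216*a^2 + 48*a*q^2 + 216*a + 16*q^4 + 36*q^2 + 81

Difference of sixth powers: factor out (4*q^2 - (2*a + 3)^2).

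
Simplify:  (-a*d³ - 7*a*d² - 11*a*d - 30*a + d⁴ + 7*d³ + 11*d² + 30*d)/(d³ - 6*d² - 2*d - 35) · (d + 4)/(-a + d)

(d² + 10*d + 24)/(d - 7)

Factor: -a*d³ - 7*a*d² - 11*a*d - 30*a + d⁴ + 7*d³ + 11*d² + 30*d = (-a + d)·(d² + d + 5)·(d + 6);  d³ - 6*d² - 2*d - 35 = (d² + d + 5)·(d - 7)
Cancel the common factors (d² + d + 5), (-a + d).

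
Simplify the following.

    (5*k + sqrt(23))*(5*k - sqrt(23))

Product of conjugates: (P+Q)(P-Q) = P**2 - Q**2.

25*k**2 - 23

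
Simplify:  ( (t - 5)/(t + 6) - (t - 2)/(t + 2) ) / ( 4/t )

Numerator: (t - 5)/(t + 6) - (t - 2)/(t + 2) = (-7*t + 2)/(t^2 + 8*t + 12)
Denominator: 4/t = 4/t
Divide: ((-7*t + 2)/(t^2 + 8*t + 12)) · (t/4) = (-7*t^2 + 2*t)/(4*t^2 + 32*t + 48)

(-7*t^2 + 2*t)/(4*t^2 + 32*t + 48)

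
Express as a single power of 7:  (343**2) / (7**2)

7**4

343**2 = 7**6; 7**2 = 7**2
Combine exponents: 7**4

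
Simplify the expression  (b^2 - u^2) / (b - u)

Difference of squares: factor out (b - u).

b + u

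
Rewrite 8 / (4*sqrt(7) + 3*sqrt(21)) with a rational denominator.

(-32*sqrt(7) + 24*sqrt(21))/77

Multiply numerator and denominator by -3*sqrt(21) + 4*sqrt(7).
Denominator becomes -77; numerator becomes -24*sqrt(21) + 32*sqrt(7).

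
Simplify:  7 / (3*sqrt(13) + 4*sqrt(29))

(-21*sqrt(13) + 28*sqrt(29))/347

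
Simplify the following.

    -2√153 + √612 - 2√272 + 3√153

√17

2√153 = 6*√17; √612 = 6*√17; 2√272 = 8*√17; 3√153 = 9*√17
Combine: (-6 + 6 - 8 + 9)·√17 = √17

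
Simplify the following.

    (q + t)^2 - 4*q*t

Expand the square and combine the 4*q*t term.

(q - t)^2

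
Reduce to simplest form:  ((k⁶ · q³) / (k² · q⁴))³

k^12/q³

Inside the bracket: k⁴ · (q^-1)
Raise to the power 3: k^12 · (q^-3)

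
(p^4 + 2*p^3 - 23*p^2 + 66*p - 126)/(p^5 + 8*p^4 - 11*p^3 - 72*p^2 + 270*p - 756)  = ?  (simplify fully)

Factor: p^4 + 2*p^3 - 23*p^2 + 66*p - 126 = (p - 3)*(p^2 - 2*p + 6)*(p + 7);  p^5 + 8*p^4 - 11*p^3 - 72*p^2 + 270*p - 756 = (p - 3)*(p^2 - 2*p + 6)*(p + 7)*(p + 6)
Cancel the common factors (p^2 - 2*p + 6), (p - 3), (p + 7).

1/(p + 6)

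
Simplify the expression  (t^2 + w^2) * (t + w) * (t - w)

t^4 - w^4

(t+w)(t-w) = t^2 - w^2; continue pairing.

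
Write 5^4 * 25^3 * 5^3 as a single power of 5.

5^13

5^4 = 5^4; 25^3 = 5^6; 5^3 = 5^3
Combine exponents: 5^13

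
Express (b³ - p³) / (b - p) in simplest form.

Apply the difference-of-cubes factorisation and cancel (b - p).

b² + b*p + p²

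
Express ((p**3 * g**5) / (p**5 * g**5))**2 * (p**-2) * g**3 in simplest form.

g**3/p**6

Inside the bracket: (p**-2)
Raise to the power 2: (p**-4)
Multiply by (p**-2) * g**3: add exponents.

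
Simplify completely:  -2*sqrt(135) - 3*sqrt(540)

-24*sqrt(15)

2*sqrt(135) = 6*sqrt(15); 3*sqrt(540) = 18*sqrt(15)
Combine: (-6 - 18)·sqrt(15) = -24*sqrt(15)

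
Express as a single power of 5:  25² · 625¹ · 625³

5^20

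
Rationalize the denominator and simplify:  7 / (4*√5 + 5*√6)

Multiply numerator and denominator by -4*√5 + 5*√6.
Denominator becomes 70; numerator becomes -28*√5 + 35*√6.

(-4*√5 + 5*√6)/10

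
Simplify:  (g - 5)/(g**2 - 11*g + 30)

1/(g - 6)

Factor: g**2 - 11*g + 30 = (g - 5)*(g - 6)
Cancel the common factor (g - 5).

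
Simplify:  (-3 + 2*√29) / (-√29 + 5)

(-43 - 7*√29)/4

Multiply numerator and denominator by 5 + √29.
Denominator becomes -4; numerator becomes 7*√29 + 43.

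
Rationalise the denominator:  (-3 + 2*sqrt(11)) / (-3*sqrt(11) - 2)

Multiply numerator and denominator by -2 + 3*sqrt(11).
Denominator becomes -95; numerator becomes -13*sqrt(11) + 72.

(-72 + 13*sqrt(11))/95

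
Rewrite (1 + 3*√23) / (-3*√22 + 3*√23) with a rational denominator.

(√22 + √23 + 3*√506 + 69)/3

Multiply numerator and denominator by 3*√22 + 3*√23.
Denominator becomes 9; numerator becomes 3*√22 + 3*√23 + 9*√506 + 207.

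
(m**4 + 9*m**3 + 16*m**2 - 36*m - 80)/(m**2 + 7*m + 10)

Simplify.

m**2 + 2*m - 8

Factor: m**4 + 9*m**3 + 16*m**2 - 36*m - 80 = (m + 5)*(m - 2)*(m + 4)*(m + 2);  m**2 + 7*m + 10 = (m + 2)*(m + 5)
Cancel the common factors (m + 5), (m + 2).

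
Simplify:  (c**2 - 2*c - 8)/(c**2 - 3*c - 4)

(c + 2)/(c + 1)

Factor: c**2 - 2*c - 8 = (c + 2)*(c - 4);  c**2 - 3*c - 4 = (c + 1)*(c - 4)
Cancel the common factor (c - 4).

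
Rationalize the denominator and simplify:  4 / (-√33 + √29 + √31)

(-108*√33 + 124*√31 + 140*√29 + 8*√29667)/2867

Group as (√29 + √31) - √33; multiply by (√29 + √31) + √33, then rationalise the remaining surd.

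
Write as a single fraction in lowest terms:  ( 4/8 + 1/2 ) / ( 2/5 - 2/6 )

Numerator: 4/8 + 1/2 = 1
Denominator: 2/5 - 2/6 = 1/15
Divide: (1) · (15) = 15

15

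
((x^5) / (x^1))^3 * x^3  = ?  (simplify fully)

Inside the bracket: x^4
Raise to the power 3: x^12
Multiply by x^3: add exponents.

x^15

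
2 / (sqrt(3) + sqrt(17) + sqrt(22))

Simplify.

(-sqrt(1122) - sqrt(22) + 4*sqrt(17) + 18*sqrt(3))/50

Group as (sqrt(17) + sqrt(22)) + sqrt(3); multiply by (sqrt(17) + sqrt(22)) - sqrt(3), then rationalise the remaining surd.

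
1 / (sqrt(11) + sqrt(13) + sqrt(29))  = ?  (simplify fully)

(-2*sqrt(4147) - 5*sqrt(29) + 27*sqrt(13) + 31*sqrt(11))/547

Group as (sqrt(11) + sqrt(29)) + sqrt(13); multiply by (sqrt(11) + sqrt(29)) - sqrt(13), then rationalise the remaining surd.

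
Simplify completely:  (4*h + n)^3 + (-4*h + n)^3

Binomially expand both and collect terms in n, (4*h).

2*n*(48*h^2 + n^2)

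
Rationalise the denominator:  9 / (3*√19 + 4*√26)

(-27*√19 + 36*√26)/245

Multiply numerator and denominator by -4*√26 + 3*√19.
Denominator becomes -245; numerator becomes -36*√26 + 27*√19.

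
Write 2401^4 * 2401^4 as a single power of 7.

2401^4 = 7^16; 2401^4 = 7^16
Combine exponents: 7^32

7^32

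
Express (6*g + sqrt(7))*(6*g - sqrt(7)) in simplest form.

36*g^2 - 7

(6*g)^2 - (sqrt(7))^2 = 36*g^2 - 7.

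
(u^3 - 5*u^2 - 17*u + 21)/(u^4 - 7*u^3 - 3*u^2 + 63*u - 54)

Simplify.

Factor: u^3 - 5*u^2 - 17*u + 21 = (u + 3)*(u - 1)*(u - 7);  u^4 - 7*u^3 - 3*u^2 + 63*u - 54 = (u + 3)*(u - 3)*(u - 1)*(u - 6)
Cancel the common factors (u - 1), (u + 3).

(u - 7)/(u^2 - 9*u + 18)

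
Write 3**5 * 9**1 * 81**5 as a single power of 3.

3**5 = 3**5; 9**1 = 3**2; 81**5 = 3**20
Combine exponents: 3**27

3**27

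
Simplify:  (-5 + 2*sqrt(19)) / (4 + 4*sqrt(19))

(-7*sqrt(19) + 43)/72

Multiply numerator and denominator by -4*sqrt(19) + 4.
Denominator becomes -288; numerator becomes -172 + 28*sqrt(19).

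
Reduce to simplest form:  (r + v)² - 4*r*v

(r - v)²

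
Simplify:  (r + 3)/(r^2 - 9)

Factor: r^2 - 9 = (r - 3)*(r + 3)
Cancel the common factor (r + 3).

1/(r - 3)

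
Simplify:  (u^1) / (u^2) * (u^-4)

u^(-5)

Quotient: (u^-1)
Multiply by (u^-4): add exponents.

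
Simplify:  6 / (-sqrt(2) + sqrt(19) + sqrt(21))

(-57*sqrt(2) + 6*sqrt(19) + 3*sqrt(798))/38

Group as (sqrt(19) + sqrt(21)) - sqrt(2); multiply by (sqrt(19) + sqrt(21)) + sqrt(2), then rationalise the remaining surd.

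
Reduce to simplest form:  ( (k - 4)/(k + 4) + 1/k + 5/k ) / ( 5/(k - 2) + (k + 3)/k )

Numerator: (k - 4)/(k + 4) + 1/k + 5/k = (k^2 + 2*k + 24)/(k^2 + 4*k)
Denominator: 5/(k - 2) + (k + 3)/k = (k^2 + 6*k - 6)/(k^2 - 2*k)
Divide: ((k^2 + 2*k + 24)/(k^2 + 4*k)) · ((k^2 - 2*k)/(k^2 + 6*k - 6)) = (k^3 + 20*k - 48)/(k^3 + 10*k^2 + 18*k - 24)

(k^3 + 20*k - 48)/(k^3 + 10*k^2 + 18*k - 24)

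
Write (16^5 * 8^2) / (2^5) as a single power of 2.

2^21

16^5 = 2^20; 8^2 = 2^6; 2^5 = 2^5
Combine exponents: 2^21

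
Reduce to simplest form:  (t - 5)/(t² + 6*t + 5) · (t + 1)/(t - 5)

Factor: t² + 6*t + 5 = (t + 1)·(t + 5)
Cancel the common factors (t + 1), (t - 5).

1/(t + 5)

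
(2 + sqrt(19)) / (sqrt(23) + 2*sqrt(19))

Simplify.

Multiply numerator and denominator by -sqrt(23) + 2*sqrt(19).
Denominator becomes 53; numerator becomes -sqrt(437) - 2*sqrt(23) + 4*sqrt(19) + 38.

(-sqrt(437) - 2*sqrt(23) + 4*sqrt(19) + 38)/53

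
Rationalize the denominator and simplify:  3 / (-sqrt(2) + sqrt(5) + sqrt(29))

(-13*sqrt(5) - sqrt(290) + 16*sqrt(2) + 11*sqrt(29))/74

Group as (sqrt(5) + sqrt(29)) - sqrt(2); multiply by (sqrt(5) + sqrt(29)) + sqrt(2), then rationalise the remaining surd.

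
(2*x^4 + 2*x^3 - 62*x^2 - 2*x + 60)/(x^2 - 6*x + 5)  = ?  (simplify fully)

Factor: 2*x^4 + 2*x^3 - 62*x^2 - 2*x + 60 = 2*(x + 6)*(x - 1)*(x + 1)*(x - 5);  x^2 - 6*x + 5 = (x - 5)*(x - 1)
Cancel the common factors (x - 1), (x - 5).

2*x^2 + 14*x + 12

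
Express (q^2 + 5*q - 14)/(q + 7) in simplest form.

q - 2

Factor: q^2 + 5*q - 14 = (q + 7)*(q - 2)
Cancel the common factor (q + 7).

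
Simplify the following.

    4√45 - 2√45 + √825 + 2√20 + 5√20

5*√33 + 20*√5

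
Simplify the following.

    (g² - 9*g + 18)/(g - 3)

g - 6

Factor: g² - 9*g + 18 = (g - 3)·(g - 6)
Cancel the common factor (g - 3).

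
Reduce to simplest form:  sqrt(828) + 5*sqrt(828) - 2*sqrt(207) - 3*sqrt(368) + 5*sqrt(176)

sqrt(828) = 6*sqrt(23); 5*sqrt(828) = 30*sqrt(23); 2*sqrt(207) = 6*sqrt(23); 3*sqrt(368) = 12*sqrt(23); 5*sqrt(176) = 20*sqrt(11)

20*sqrt(11) + 18*sqrt(23)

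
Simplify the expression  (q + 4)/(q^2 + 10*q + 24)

1/(q + 6)

Factor: q^2 + 10*q + 24 = (q + 4)*(q + 6)
Cancel the common factor (q + 4).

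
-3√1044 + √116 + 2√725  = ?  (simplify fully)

-6*√29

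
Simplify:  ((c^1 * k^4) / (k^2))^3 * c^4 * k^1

Inside the bracket: c^1 * k^2
Raise to the power 3: c^3 * k^6
Multiply by c^4 * k^1: add exponents.

c^7*k^7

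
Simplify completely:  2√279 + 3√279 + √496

19*√31

2√279 = 6*√31; 3√279 = 9*√31; √496 = 4*√31
Combine: (6 + 9 + 4)·√31 = 19*√31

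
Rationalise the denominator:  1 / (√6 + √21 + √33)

(-√462 - √33 + 3*√21 + 8*√6)/78

Group as (√21 + √33) + √6; multiply by (√21 + √33) - √6, then rationalise the remaining surd.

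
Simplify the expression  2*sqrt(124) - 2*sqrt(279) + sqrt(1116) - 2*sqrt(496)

2*sqrt(124) = 4*sqrt(31); 2*sqrt(279) = 6*sqrt(31); sqrt(1116) = 6*sqrt(31); 2*sqrt(496) = 8*sqrt(31)
Combine: (4 - 6 + 6 - 8)·sqrt(31) = -4*sqrt(31)

-4*sqrt(31)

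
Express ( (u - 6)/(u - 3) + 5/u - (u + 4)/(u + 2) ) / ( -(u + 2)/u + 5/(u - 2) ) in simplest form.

(5*u^2 + 20*u - 60)/(u^4 - 6*u^3 - 5*u^2 + 34*u + 24)

Numerator: (u - 6)/(u - 3) + 5/u - (u + 4)/(u + 2) = (-5*u - 30)/(u^3 - u^2 - 6*u)
Denominator: -(u + 2)/u + 5/(u - 2) = (-u^2 + 5*u + 4)/(u^2 - 2*u)
Divide: ((-5*u - 30)/(u^3 - u^2 - 6*u)) · ((u^2 - 2*u)/(-u^2 + 5*u + 4)) = (5*u^2 + 20*u - 60)/(u^4 - 6*u^3 - 5*u^2 + 34*u + 24)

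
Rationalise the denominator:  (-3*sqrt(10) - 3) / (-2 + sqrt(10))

Multiply numerator and denominator by -sqrt(10) - 2.
Denominator becomes -6; numerator becomes 9*sqrt(10) + 36.

(-12 - 3*sqrt(10))/2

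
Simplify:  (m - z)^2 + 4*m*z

Expand the square and combine the 4*m*z term.

(m + z)^2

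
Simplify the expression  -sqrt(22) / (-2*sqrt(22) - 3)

(-3*sqrt(22) + 44)/79

Multiply numerator and denominator by -3 + 2*sqrt(22).
Denominator becomes -79; numerator becomes -44 + 3*sqrt(22).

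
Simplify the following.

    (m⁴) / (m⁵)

Quotient: (m^-1)

1/m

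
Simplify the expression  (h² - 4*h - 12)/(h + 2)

Factor: h² - 4*h - 12 = (h - 6)·(h + 2)
Cancel the common factor (h + 2).

h - 6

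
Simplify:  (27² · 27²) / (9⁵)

27² = 3^6; 27² = 3^6; 9⁵ = 3^10
Combine exponents: 3^2

3^2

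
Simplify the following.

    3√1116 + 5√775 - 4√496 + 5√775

3√1116 = 18*√31; 5√775 = 25*√31; 4√496 = 16*√31; 5√775 = 25*√31
Combine: (18 + 25 - 16 + 25)·√31 = 52*√31

52*√31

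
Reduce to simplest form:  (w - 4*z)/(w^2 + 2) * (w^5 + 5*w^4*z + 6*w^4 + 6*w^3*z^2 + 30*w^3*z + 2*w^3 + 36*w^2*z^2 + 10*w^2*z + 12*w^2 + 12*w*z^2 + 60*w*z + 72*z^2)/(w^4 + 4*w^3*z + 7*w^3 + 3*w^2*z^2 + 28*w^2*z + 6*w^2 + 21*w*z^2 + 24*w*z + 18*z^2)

(w^2 - 2*w*z - 8*z^2)/(w^2 + w*z + w + z)

Factor: w^5 + 5*w^4*z + 6*w^4 + 6*w^3*z^2 + 30*w^3*z + 2*w^3 + 36*w^2*z^2 + 10*w^2*z + 12*w^2 + 12*w*z^2 + 60*w*z + 72*z^2 = (w + 2*z)*(w + 3*z)*(w^2 + 2)*(w + 6);  w^4 + 4*w^3*z + 7*w^3 + 3*w^2*z^2 + 28*w^2*z + 6*w^2 + 21*w*z^2 + 24*w*z + 18*z^2 = (w + z)*(w + 3*z)*(w + 1)*(w + 6)
Cancel the common factors (w^2 + 2), (w + 3*z), (w + 6).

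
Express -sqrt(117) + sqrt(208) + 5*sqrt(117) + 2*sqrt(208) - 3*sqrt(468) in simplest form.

sqrt(117) = 3*sqrt(13); sqrt(208) = 4*sqrt(13); 5*sqrt(117) = 15*sqrt(13); 2*sqrt(208) = 8*sqrt(13); 3*sqrt(468) = 18*sqrt(13)
Combine: (-3 + 4 + 15 + 8 - 18)·sqrt(13) = 6*sqrt(13)

6*sqrt(13)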